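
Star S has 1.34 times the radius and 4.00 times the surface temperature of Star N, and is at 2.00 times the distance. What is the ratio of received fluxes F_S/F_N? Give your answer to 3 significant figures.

115

L_S/L_N = (R_S/R_N)²(T_S/T_N)⁴ = (1.34)² × (4.00)⁴ = 459.7.
F_S/F_N = (L_S/L_N)/(d_S/d_N)² = 459.7 / (2.00)² = 114.9.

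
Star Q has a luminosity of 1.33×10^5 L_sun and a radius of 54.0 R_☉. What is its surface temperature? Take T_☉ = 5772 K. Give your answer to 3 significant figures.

T/T_☉ = (L/L_☉)^(1/4) / (R/R_☉)^(1/2)
T = 5772 × (1.33×10^5)^(1/4) / √(54.0) = 5772 × 19.10 / 7.348 = 1.500×10^4 K.

1.50×10^4 K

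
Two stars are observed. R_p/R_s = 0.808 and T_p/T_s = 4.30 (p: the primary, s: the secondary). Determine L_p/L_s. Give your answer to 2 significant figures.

2.2×10^2

From the Stefan–Boltzmann law, L ∝ R²T⁴, so
L_p/L_s = (R_p/R_s)² (T_p/T_s)⁴ = (0.808)² × (4.30)⁴ = 0.6529 × 341.9 = 223.2.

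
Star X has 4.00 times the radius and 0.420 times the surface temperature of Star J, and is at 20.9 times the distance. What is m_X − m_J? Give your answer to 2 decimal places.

L_X/L_J = (4.00)²(0.420)⁴ = 0.4979.
F_X/F_J = (L_X/L_J)/(d_X/d_J)² = 0.4979/436.8 = 0.001140.
m_X − m_J = −2.5 log₁₀(0.001140) = 7.36.

7.36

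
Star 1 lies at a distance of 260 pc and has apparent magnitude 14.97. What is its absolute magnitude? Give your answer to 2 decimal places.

M = m − 5 log₁₀(d/10 pc) = 14.97 − 5 log₁₀(260/10)
  = 14.97 − 5 × 1.415 = 14.97 − 7.07 = 7.90.

7.90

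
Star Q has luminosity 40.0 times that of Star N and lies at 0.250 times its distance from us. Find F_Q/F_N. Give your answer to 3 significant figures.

F = L/(4πd²), so F_Q/F_N = (L_Q/L_N) / (d_Q/d_N)²
= 40.0 / (0.250)² = 40.0 / 0.06250 = 640.0.

640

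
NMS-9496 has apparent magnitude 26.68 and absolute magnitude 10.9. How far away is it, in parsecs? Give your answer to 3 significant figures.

1.43×10^4 pc

m − M = 5 log₁₀(d/10 pc)
26.68 − (10.9) = 15.78 = 5 log₁₀(d/10)
d = 10 × 10^(15.78/5) = 10 × 10^3.156 = 1.432×10^4 pc.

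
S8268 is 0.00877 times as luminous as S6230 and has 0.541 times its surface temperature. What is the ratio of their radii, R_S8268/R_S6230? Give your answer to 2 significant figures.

L ∝ R²T⁴ gives R ∝ √L / T², so
R_S8268/R_S6230 = √(0.00877) / (0.541)² = 0.09365 / 0.2927 = 0.3200.

0.32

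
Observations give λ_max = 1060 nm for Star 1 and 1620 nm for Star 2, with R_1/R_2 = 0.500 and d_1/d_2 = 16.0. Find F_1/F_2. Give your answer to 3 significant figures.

0.00533

Wien's law: T_1/T_2 = λ_2/λ_1 = 1620/1060 = 1.528.
L_1/L_2 = (R_1/R_2)²(T_1/T_2)⁴ = (0.500)²(1.528)⁴ = 1.364.
F_1/F_2 = (L_1/L_2)/(d_1/d_2)² = 1.364/(16.0)² = 0.005328.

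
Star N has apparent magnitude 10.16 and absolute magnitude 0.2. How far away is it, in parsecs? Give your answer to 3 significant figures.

982 pc

m − M = 5 log₁₀(d/10 pc)
10.16 − (0.2) = 9.96 = 5 log₁₀(d/10)
d = 10 × 10^(9.96/5) = 10 × 10^1.992 = 981.7 pc.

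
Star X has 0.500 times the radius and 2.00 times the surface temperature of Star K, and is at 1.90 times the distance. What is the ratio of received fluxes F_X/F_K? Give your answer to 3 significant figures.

1.11

L_X/L_K = (R_X/R_K)²(T_X/T_K)⁴ = (0.500)² × (2.00)⁴ = 4.000.
F_X/F_K = (L_X/L_K)/(d_X/d_K)² = 4.000 / (1.90)² = 1.108.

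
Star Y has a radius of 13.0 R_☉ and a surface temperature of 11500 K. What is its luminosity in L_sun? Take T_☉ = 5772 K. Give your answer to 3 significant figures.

L/L_☉ = (R/R_☉)² (T/T_☉)⁴ = (13.0)² × (11500/5772)⁴
       = 169.0 × (1.992)⁴ = 169.0 × 15.76 = 2663.

2.66×10^3 L_sun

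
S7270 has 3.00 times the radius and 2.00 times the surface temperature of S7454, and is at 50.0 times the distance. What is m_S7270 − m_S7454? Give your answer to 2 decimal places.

3.10

L_S7270/L_S7454 = (3.00)²(2.00)⁴ = 144.0.
F_S7270/F_S7454 = (L_S7270/L_S7454)/(d_S7270/d_S7454)² = 144.0/2500 = 0.05760.
m_S7270 − m_S7454 = −2.5 log₁₀(0.05760) = 3.10.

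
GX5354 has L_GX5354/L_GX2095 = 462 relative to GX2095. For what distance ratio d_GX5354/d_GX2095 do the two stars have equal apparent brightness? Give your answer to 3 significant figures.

Equal flux requires L_GX5354/d_GX5354² = L_GX2095/d_GX2095², so d_GX5354/d_GX2095 = √(L_GX5354/L_GX2095)
= √(462) = 21.49.

21.5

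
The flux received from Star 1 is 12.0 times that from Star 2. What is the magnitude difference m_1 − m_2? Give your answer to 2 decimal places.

m_1 − m_2 = −2.5 log₁₀(F_1/F_2) = −2.5 log₁₀(12.0) = −2.5 × (1.079) = -2.698.

-2.70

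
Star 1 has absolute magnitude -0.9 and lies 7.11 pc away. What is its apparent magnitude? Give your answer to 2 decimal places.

-1.64

m = M + 5 log₁₀(d/10 pc) = -0.9 + 5 log₁₀(7.11/10)
  = -0.9 + 5 × -0.148 = -0.9 + -0.74 = -1.64.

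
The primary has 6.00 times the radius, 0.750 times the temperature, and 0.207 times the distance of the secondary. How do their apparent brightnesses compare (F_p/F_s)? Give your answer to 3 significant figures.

L_p/L_s = (R_p/R_s)²(T_p/T_s)⁴ = (6.00)² × (0.750)⁴ = 11.39.
F_p/F_s = (L_p/L_s)/(d_p/d_s)² = 11.39 / (0.207)² = 265.8.

266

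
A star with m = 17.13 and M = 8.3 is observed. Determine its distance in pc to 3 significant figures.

m − M = 5 log₁₀(d/10 pc)
17.13 − (8.3) = 8.83 = 5 log₁₀(d/10)
d = 10 × 10^(8.83/5) = 10 × 10^1.766 = 583.4 pc.

583 pc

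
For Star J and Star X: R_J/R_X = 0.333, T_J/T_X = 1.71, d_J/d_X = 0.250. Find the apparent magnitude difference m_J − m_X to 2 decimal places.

L_J/L_X = (0.333)²(1.71)⁴ = 0.9481.
F_J/F_X = (L_J/L_X)/(d_J/d_X)² = 0.9481/0.06250 = 15.17.
m_J − m_X = −2.5 log₁₀(15.17) = -2.95.

-2.95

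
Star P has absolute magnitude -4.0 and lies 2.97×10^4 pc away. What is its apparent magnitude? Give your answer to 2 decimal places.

13.36

m = M + 5 log₁₀(d/10 pc) = -4.0 + 5 log₁₀(2.97×10^4/10)
  = -4.0 + 5 × 3.473 = -4.0 + 17.36 = 13.36.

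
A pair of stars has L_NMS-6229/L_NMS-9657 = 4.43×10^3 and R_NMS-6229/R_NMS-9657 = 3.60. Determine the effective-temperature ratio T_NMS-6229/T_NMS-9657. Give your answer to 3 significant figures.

L ∝ R²T⁴ gives T ∝ (L/R²)^(1/4), so
T_NMS-6229/T_NMS-9657 = (4.43×10^3 / 3.60²)^(1/4) = (341.8)^(1/4) = 4.300.

4.30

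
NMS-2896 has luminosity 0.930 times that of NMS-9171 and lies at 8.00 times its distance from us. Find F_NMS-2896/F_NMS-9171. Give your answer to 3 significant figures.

0.0145

F = L/(4πd²), so F_NMS-2896/F_NMS-9171 = (L_NMS-2896/L_NMS-9171) / (d_NMS-2896/d_NMS-9171)²
= 0.930 / (8.00)² = 0.930 / 64.00 = 0.01453.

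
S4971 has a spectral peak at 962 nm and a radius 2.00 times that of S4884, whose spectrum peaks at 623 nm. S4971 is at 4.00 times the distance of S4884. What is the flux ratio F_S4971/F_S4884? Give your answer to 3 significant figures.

Wien's law: T_S4971/T_S4884 = λ_S4884/λ_S4971 = 623/962 = 0.6476.
L_S4971/L_S4884 = (R_S4971/R_S4884)²(T_S4971/T_S4884)⁴ = (2.00)²(0.6476)⁴ = 0.7036.
F_S4971/F_S4884 = (L_S4971/L_S4884)/(d_S4971/d_S4884)² = 0.7036/(4.00)² = 0.04397.

0.0440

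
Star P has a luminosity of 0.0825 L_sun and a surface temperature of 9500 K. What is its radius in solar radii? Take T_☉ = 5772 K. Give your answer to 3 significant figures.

0.106 solar radii

R/R_☉ = √(L/L_☉) / (T/T_☉)² = √(0.0825) / (1.646)²
       = 0.2872 / 2.709 = 0.1060.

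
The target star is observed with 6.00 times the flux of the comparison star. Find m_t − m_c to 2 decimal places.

m_t − m_c = −2.5 log₁₀(F_t/F_c) = −2.5 log₁₀(6.00) = −2.5 × (0.778) = -1.945.

-1.95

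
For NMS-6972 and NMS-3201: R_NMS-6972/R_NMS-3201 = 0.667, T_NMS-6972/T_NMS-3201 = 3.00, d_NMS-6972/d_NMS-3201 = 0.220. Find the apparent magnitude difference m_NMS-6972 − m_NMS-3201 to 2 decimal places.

-7.18

L_NMS-6972/L_NMS-3201 = (0.667)²(3.00)⁴ = 36.04.
F_NMS-6972/F_NMS-3201 = (L_NMS-6972/L_NMS-3201)/(d_NMS-6972/d_NMS-3201)² = 36.04/0.04840 = 744.5.
m_NMS-6972 − m_NMS-3201 = −2.5 log₁₀(744.5) = -7.18.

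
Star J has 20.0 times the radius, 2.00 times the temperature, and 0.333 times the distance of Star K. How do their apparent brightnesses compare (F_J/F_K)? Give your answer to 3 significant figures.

5.77×10^4

L_J/L_K = (R_J/R_K)²(T_J/T_K)⁴ = (20.0)² × (2.00)⁴ = 6400.
F_J/F_K = (L_J/L_K)/(d_J/d_K)² = 6400 / (0.333)² = 5.772×10^4.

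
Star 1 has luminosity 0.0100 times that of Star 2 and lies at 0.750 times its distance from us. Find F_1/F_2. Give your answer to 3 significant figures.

0.0178

F = L/(4πd²), so F_1/F_2 = (L_1/L_2) / (d_1/d_2)²
= 0.0100 / (0.750)² = 0.0100 / 0.5625 = 0.01778.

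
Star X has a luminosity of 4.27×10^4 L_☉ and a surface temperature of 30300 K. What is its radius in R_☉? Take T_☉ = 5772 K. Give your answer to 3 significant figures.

7.50 R_☉

R/R_☉ = √(L/L_☉) / (T/T_☉)² = √(4.27×10^4) / (5.249)²
       = 206.6 / 27.56 = 7.499.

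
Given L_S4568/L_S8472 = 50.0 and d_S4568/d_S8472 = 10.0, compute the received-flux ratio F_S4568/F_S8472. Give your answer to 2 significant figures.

F = L/(4πd²), so F_S4568/F_S8472 = (L_S4568/L_S8472) / (d_S4568/d_S8472)²
= 50.0 / (10.0)² = 50.0 / 100.0 = 0.5000.

0.50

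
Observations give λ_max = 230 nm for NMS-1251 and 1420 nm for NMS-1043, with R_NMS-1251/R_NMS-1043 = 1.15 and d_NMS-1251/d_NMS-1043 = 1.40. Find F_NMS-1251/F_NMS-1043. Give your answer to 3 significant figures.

980

Wien's law: T_NMS-1251/T_NMS-1043 = λ_NMS-1043/λ_NMS-1251 = 1420/230 = 6.174.
L_NMS-1251/L_NMS-1043 = (R_NMS-1251/R_NMS-1043)²(T_NMS-1251/T_NMS-1043)⁴ = (1.15)²(6.174)⁴ = 1921.
F_NMS-1251/F_NMS-1043 = (L_NMS-1251/L_NMS-1043)/(d_NMS-1251/d_NMS-1043)² = 1921/(1.40)² = 980.4.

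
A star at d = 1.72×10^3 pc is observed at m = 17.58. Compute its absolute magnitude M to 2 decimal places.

M = m − 5 log₁₀(d/10 pc) = 17.58 − 5 log₁₀(1.72×10^3/10)
  = 17.58 − 5 × 2.236 = 17.58 − 11.18 = 6.40.

6.40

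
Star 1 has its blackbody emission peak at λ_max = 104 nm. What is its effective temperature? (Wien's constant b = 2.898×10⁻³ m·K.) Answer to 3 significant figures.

2.79×10^4 K

T = b/λ_max = 2.898×10⁻³ / (104×10⁻⁹) = 2.787×10^4 K.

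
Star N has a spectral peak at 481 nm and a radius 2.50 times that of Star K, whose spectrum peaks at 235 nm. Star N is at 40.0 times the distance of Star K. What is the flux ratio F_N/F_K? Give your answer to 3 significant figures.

Wien's law: T_N/T_K = λ_K/λ_N = 235/481 = 0.4886.
L_N/L_K = (R_N/R_K)²(T_N/T_K)⁴ = (2.50)²(0.4886)⁴ = 0.3561.
F_N/F_K = (L_N/L_K)/(d_N/d_K)² = 0.3561/(40.0)² = 2.226×10^-4.

2.23×10^-4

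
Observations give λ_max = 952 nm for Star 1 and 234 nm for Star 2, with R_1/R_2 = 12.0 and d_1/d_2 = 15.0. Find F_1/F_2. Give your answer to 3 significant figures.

0.00234

Wien's law: T_1/T_2 = λ_2/λ_1 = 234/952 = 0.2458.
L_1/L_2 = (R_1/R_2)²(T_1/T_2)⁴ = (12.0)²(0.2458)⁴ = 0.5256.
F_1/F_2 = (L_1/L_2)/(d_1/d_2)² = 0.5256/(15.0)² = 0.002336.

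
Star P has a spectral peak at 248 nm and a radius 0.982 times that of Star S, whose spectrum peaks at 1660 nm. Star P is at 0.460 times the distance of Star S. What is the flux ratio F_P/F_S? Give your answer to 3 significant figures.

Wien's law: T_P/T_S = λ_S/λ_P = 1660/248 = 6.694.
L_P/L_S = (R_P/R_S)²(T_P/T_S)⁴ = (0.982)²(6.694)⁴ = 1936.
F_P/F_S = (L_P/L_S)/(d_P/d_S)² = 1936/(0.460)² = 9148.

9.15×10^3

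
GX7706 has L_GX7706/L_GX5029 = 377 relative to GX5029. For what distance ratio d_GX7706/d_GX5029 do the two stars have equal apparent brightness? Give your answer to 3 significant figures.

Equal flux requires L_GX7706/d_GX7706² = L_GX5029/d_GX5029², so d_GX7706/d_GX5029 = √(L_GX7706/L_GX5029)
= √(377) = 19.42.

19.4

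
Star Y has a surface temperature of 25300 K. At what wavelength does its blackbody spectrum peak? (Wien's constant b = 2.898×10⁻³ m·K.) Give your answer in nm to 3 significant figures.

λ_max = b/T = 2.898×10⁻³ / 25300 = 1.15×10^-7 m = 114.5 nm.

115 nm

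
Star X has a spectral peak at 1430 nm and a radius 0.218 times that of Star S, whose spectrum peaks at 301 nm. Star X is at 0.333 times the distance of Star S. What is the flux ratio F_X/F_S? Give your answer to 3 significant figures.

8.41×10^-4

Wien's law: T_X/T_S = λ_S/λ_X = 301/1430 = 0.2105.
L_X/L_S = (R_X/R_S)²(T_X/T_S)⁴ = (0.218)²(0.2105)⁴ = 9.329×10^-5.
F_X/F_S = (L_X/L_S)/(d_X/d_S)² = 9.329×10^-5/(0.333)² = 8.413×10^-4.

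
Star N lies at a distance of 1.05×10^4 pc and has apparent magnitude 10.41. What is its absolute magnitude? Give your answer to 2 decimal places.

M = m − 5 log₁₀(d/10 pc) = 10.41 − 5 log₁₀(1.05×10^4/10)
  = 10.41 − 5 × 3.021 = 10.41 − 15.11 = -4.70.

-4.70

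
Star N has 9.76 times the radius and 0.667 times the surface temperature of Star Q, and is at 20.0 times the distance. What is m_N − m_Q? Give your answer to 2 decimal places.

3.32

L_N/L_Q = (9.76)²(0.667)⁴ = 18.85.
F_N/F_Q = (L_N/L_Q)/(d_N/d_Q)² = 18.85/400.0 = 0.04713.
m_N − m_Q = −2.5 log₁₀(0.04713) = 3.32.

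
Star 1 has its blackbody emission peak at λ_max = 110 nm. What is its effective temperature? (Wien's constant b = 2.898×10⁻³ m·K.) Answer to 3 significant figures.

T = b/λ_max = 2.898×10⁻³ / (110×10⁻⁹) = 2.635×10^4 K.

2.63×10^4 K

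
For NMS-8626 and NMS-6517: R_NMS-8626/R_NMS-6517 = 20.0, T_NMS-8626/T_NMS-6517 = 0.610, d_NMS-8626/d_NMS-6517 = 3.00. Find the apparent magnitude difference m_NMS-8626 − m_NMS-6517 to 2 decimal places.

-1.97

L_NMS-8626/L_NMS-6517 = (20.0)²(0.610)⁴ = 55.38.
F_NMS-8626/F_NMS-6517 = (L_NMS-8626/L_NMS-6517)/(d_NMS-8626/d_NMS-6517)² = 55.38/9.000 = 6.154.
m_NMS-8626 − m_NMS-6517 = −2.5 log₁₀(6.154) = -1.97.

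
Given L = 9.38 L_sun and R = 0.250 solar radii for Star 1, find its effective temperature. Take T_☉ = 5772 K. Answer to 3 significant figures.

T/T_☉ = (L/L_☉)^(1/4) / (R/R_☉)^(1/2)
T = 5772 × (9.38)^(1/4) / √(0.250) = 5772 × 1.750 / 0.5000 = 2.020×10^4 K.

2.02×10^4 K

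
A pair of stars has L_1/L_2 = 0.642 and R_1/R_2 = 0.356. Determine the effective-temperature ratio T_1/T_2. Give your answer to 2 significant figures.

L ∝ R²T⁴ gives T ∝ (L/R²)^(1/4), so
T_1/T_2 = (0.642 / 0.356²)^(1/4) = (5.066)^(1/4) = 1.500.

1.5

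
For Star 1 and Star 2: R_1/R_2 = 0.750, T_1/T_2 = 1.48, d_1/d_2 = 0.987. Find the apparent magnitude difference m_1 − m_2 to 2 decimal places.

-1.11

L_1/L_2 = (0.750)²(1.48)⁴ = 2.699.
F_1/F_2 = (L_1/L_2)/(d_1/d_2)² = 2.699/0.9742 = 2.770.
m_1 − m_2 = −2.5 log₁₀(2.770) = -1.11.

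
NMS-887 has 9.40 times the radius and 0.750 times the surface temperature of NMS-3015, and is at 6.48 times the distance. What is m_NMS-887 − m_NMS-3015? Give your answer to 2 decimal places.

0.44

L_NMS-887/L_NMS-3015 = (9.40)²(0.750)⁴ = 27.96.
F_NMS-887/F_NMS-3015 = (L_NMS-887/L_NMS-3015)/(d_NMS-887/d_NMS-3015)² = 27.96/41.99 = 0.6658.
m_NMS-887 − m_NMS-3015 = −2.5 log₁₀(0.6658) = 0.44.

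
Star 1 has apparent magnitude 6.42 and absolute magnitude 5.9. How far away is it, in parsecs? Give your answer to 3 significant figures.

12.7 pc

m − M = 5 log₁₀(d/10 pc)
6.42 − (5.9) = 0.52 = 5 log₁₀(d/10)
d = 10 × 10^(0.52/5) = 10 × 10^0.104 = 12.71 pc.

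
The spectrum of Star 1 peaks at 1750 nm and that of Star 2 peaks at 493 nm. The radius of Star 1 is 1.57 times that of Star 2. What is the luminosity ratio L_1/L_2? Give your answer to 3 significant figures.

Wien's law gives T ∝ 1/λ_max, so T_1/T_2 = λ_2/λ_1 = 493/1750 = 0.2817.
Then L ∝ R²T⁴ gives L_1/L_2 = (1.57)² × (0.2817)⁴ = 2.465 × 0.006298 = 0.01553.

0.0155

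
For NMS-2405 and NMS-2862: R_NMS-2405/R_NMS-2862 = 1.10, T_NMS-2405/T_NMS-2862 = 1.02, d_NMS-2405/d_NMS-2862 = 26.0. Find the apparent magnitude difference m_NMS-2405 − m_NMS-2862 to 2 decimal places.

6.78

L_NMS-2405/L_NMS-2862 = (1.10)²(1.02)⁴ = 1.310.
F_NMS-2405/F_NMS-2862 = (L_NMS-2405/L_NMS-2862)/(d_NMS-2405/d_NMS-2862)² = 1.310/676.0 = 0.001937.
m_NMS-2405 − m_NMS-2862 = −2.5 log₁₀(0.001937) = 6.78.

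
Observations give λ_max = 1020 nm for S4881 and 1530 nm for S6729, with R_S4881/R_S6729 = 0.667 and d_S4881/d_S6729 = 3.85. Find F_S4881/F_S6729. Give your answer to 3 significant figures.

Wien's law: T_S4881/T_S6729 = λ_S6729/λ_S4881 = 1530/1020 = 1.500.
L_S4881/L_S6729 = (R_S4881/R_S6729)²(T_S4881/T_S6729)⁴ = (0.667)²(1.500)⁴ = 2.252.
F_S4881/F_S6729 = (L_S4881/L_S6729)/(d_S4881/d_S6729)² = 2.252/(3.85)² = 0.1519.

0.152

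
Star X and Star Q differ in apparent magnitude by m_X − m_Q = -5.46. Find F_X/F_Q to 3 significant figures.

153

F_X/F_Q = 10^(−(m_X − m_Q)/2.5) = 10^(5.46/2.5) = 10^2.184 = 152.8.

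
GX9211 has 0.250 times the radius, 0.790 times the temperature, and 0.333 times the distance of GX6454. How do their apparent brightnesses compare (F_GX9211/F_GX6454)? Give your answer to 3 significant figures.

L_GX9211/L_GX6454 = (R_GX9211/R_GX6454)²(T_GX9211/T_GX6454)⁴ = (0.250)² × (0.790)⁴ = 0.02434.
F_GX9211/F_GX6454 = (L_GX9211/L_GX6454)/(d_GX9211/d_GX6454)² = 0.02434 / (0.333)² = 0.2195.

0.220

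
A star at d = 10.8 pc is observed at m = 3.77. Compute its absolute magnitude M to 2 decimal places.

M = m − 5 log₁₀(d/10 pc) = 3.77 − 5 log₁₀(10.8/10)
  = 3.77 − 5 × 0.033 = 3.77 − 0.17 = 3.60.

3.60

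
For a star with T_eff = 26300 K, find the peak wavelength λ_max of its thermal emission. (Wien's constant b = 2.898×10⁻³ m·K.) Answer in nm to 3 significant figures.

λ_max = b/T = 2.898×10⁻³ / 26300 = 1.10×10^-7 m = 110.2 nm.

110 nm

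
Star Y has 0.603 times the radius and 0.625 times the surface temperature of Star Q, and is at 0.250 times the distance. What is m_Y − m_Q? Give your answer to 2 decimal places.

0.13

L_Y/L_Q = (0.603)²(0.625)⁴ = 0.05548.
F_Y/F_Q = (L_Y/L_Q)/(d_Y/d_Q)² = 0.05548/0.06250 = 0.8877.
m_Y − m_Q = −2.5 log₁₀(0.8877) = 0.13.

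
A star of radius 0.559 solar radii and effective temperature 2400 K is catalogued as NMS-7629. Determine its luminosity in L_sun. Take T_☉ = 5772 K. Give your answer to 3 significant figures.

0.00934 L_sun

L/L_☉ = (R/R_☉)² (T/T_☉)⁴ = (0.559)² × (2400/5772)⁴
       = 0.3125 × (0.4158)⁴ = 0.3125 × 0.02989 = 0.009340.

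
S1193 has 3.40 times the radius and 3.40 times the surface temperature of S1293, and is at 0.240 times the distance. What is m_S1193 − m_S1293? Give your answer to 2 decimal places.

L_S1193/L_S1293 = (3.40)²(3.40)⁴ = 1545.
F_S1193/F_S1293 = (L_S1193/L_S1293)/(d_S1193/d_S1293)² = 1545/0.05760 = 2.682×10^4.
m_S1193 − m_S1293 = −2.5 log₁₀(2.682×10^4) = -11.07.

-11.07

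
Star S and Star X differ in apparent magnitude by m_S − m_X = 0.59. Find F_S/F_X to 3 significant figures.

F_S/F_X = 10^(−(m_S − m_X)/2.5) = 10^(-0.59/2.5) = 10^-0.236 = 0.5808.

0.581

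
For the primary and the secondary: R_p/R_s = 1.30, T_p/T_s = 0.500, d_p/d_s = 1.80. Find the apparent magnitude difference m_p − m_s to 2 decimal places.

L_p/L_s = (1.30)²(0.500)⁴ = 0.1056.
F_p/F_s = (L_p/L_s)/(d_p/d_s)² = 0.1056/3.240 = 0.03260.
m_p − m_s = −2.5 log₁₀(0.03260) = 3.72.

3.72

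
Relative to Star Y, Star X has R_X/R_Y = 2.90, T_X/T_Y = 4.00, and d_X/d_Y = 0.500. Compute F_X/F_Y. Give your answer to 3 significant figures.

8.61×10^3

L_X/L_Y = (R_X/R_Y)²(T_X/T_Y)⁴ = (2.90)² × (4.00)⁴ = 2153.
F_X/F_Y = (L_X/L_Y)/(d_X/d_Y)² = 2153 / (0.500)² = 8612.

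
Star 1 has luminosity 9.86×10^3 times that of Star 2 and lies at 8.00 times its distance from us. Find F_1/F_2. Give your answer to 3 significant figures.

F = L/(4πd²), so F_1/F_2 = (L_1/L_2) / (d_1/d_2)²
= 9.86×10^3 / (8.00)² = 9.86×10^3 / 64.00 = 154.1.

154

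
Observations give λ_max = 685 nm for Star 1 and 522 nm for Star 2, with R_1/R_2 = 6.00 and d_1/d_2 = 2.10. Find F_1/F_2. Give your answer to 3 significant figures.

2.75

Wien's law: T_1/T_2 = λ_2/λ_1 = 522/685 = 0.7620.
L_1/L_2 = (R_1/R_2)²(T_1/T_2)⁴ = (6.00)²(0.7620)⁴ = 12.14.
F_1/F_2 = (L_1/L_2)/(d_1/d_2)² = 12.14/(2.10)² = 2.753.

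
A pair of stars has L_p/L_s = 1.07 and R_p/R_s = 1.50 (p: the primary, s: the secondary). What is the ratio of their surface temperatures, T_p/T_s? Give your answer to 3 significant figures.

L ∝ R²T⁴ gives T ∝ (L/R²)^(1/4), so
T_p/T_s = (1.07 / 1.50²)^(1/4) = (0.4756)^(1/4) = 0.8304.

0.830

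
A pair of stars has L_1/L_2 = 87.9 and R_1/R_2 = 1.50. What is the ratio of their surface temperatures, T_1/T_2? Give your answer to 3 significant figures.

L ∝ R²T⁴ gives T ∝ (L/R²)^(1/4), so
T_1/T_2 = (87.9 / 1.50²)^(1/4) = (39.07)^(1/4) = 2.500.

2.50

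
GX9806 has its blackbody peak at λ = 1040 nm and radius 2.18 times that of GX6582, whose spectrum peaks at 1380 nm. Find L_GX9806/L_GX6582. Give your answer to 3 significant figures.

Wien's law gives T ∝ 1/λ_max, so T_GX9806/T_GX6582 = λ_GX6582/λ_GX9806 = 1380/1040 = 1.327.
Then L ∝ R²T⁴ gives L_GX9806/L_GX6582 = (2.18)² × (1.327)⁴ = 4.752 × 3.100 = 14.73.

14.7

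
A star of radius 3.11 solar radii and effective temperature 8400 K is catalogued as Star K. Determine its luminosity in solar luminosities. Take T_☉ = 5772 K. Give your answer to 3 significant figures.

43.4 solar luminosities

L/L_☉ = (R/R_☉)² (T/T_☉)⁴ = (3.11)² × (8400/5772)⁴
       = 9.672 × (1.455)⁴ = 9.672 × 4.486 = 43.38.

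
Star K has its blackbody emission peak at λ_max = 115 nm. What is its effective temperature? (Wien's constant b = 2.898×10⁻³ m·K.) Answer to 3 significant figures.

T = b/λ_max = 2.898×10⁻³ / (115×10⁻⁹) = 2.520×10^4 K.

2.52×10^4 K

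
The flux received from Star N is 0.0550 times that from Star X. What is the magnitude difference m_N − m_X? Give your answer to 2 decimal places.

3.15

m_N − m_X = −2.5 log₁₀(F_N/F_X) = −2.5 log₁₀(0.0550) = −2.5 × (-1.260) = 3.149.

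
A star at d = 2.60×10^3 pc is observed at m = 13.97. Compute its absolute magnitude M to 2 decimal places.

M = m − 5 log₁₀(d/10 pc) = 13.97 − 5 log₁₀(2.60×10^3/10)
  = 13.97 − 5 × 2.415 = 13.97 − 12.07 = 1.90.

1.90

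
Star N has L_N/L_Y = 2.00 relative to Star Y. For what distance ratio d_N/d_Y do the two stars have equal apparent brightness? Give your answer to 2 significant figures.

1.4

Equal flux requires L_N/d_N² = L_Y/d_Y², so d_N/d_Y = √(L_N/L_Y)
= √(2.00) = 1.414.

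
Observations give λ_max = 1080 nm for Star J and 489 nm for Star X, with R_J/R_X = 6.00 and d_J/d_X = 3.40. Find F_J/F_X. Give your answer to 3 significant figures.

0.131

Wien's law: T_J/T_X = λ_X/λ_J = 489/1080 = 0.4528.
L_J/L_X = (R_J/R_X)²(T_J/T_X)⁴ = (6.00)²(0.4528)⁴ = 1.513.
F_J/F_X = (L_J/L_X)/(d_J/d_X)² = 1.513/(3.40)² = 0.1309.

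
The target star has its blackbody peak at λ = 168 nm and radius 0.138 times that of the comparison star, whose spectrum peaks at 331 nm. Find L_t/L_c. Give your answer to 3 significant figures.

Wien's law gives T ∝ 1/λ_max, so T_t/T_c = λ_c/λ_t = 331/168 = 1.970.
Then L ∝ R²T⁴ gives L_t/L_c = (0.138)² × (1.970)⁴ = 0.01904 × 15.07 = 0.2870.

0.287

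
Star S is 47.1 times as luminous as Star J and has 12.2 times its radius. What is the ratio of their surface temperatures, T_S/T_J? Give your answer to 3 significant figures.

0.750

L ∝ R²T⁴ gives T ∝ (L/R²)^(1/4), so
T_S/T_J = (47.1 / 12.2²)^(1/4) = (0.3164)^(1/4) = 0.7500.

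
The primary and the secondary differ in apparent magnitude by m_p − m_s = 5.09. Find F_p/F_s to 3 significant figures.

0.00920

F_p/F_s = 10^(−(m_p − m_s)/2.5) = 10^(-5.09/2.5) = 10^-2.036 = 0.009204.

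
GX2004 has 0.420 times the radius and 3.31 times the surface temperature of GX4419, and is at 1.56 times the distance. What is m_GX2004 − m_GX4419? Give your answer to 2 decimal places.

L_GX2004/L_GX4419 = (0.420)²(3.31)⁴ = 21.17.
F_GX2004/F_GX4419 = (L_GX2004/L_GX4419)/(d_GX2004/d_GX4419)² = 21.17/2.434 = 8.701.
m_GX2004 − m_GX4419 = −2.5 log₁₀(8.701) = -2.35.

-2.35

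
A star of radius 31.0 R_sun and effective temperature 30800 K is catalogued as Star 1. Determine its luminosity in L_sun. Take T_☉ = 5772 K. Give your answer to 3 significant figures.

7.79×10^5 L_sun

L/L_☉ = (R/R_☉)² (T/T_☉)⁴ = (31.0)² × (30800/5772)⁴
       = 961.0 × (5.336)⁴ = 961.0 × 810.8 = 7.791×10^5.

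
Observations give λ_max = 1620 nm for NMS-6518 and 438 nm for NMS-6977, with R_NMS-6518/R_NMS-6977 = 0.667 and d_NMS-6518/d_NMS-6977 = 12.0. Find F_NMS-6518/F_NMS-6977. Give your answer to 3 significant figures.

1.65×10^-5

Wien's law: T_NMS-6518/T_NMS-6977 = λ_NMS-6977/λ_NMS-6518 = 438/1620 = 0.2704.
L_NMS-6518/L_NMS-6977 = (R_NMS-6518/R_NMS-6977)²(T_NMS-6518/T_NMS-6977)⁴ = (0.667)²(0.2704)⁴ = 0.002377.
F_NMS-6518/F_NMS-6977 = (L_NMS-6518/L_NMS-6977)/(d_NMS-6518/d_NMS-6977)² = 0.002377/(12.0)² = 1.651×10^-5.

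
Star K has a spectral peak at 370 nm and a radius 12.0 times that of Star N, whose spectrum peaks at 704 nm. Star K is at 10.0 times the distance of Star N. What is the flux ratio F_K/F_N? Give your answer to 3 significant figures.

Wien's law: T_K/T_N = λ_N/λ_K = 704/370 = 1.903.
L_K/L_N = (R_K/R_N)²(T_K/T_N)⁴ = (12.0)²(1.903)⁴ = 1887.
F_K/F_N = (L_K/L_N)/(d_K/d_N)² = 1887/(10.0)² = 18.87.

18.9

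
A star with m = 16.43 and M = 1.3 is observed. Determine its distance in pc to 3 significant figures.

m − M = 5 log₁₀(d/10 pc)
16.43 − (1.3) = 15.13 = 5 log₁₀(d/10)
d = 10 × 10^(15.13/5) = 10 × 10^3.026 = 1.062×10^4 pc.

1.06×10^4 pc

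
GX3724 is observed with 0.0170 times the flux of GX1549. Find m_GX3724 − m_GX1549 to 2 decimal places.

4.42

m_GX3724 − m_GX1549 = −2.5 log₁₀(F_GX3724/F_GX1549) = −2.5 log₁₀(0.0170) = −2.5 × (-1.770) = 4.424.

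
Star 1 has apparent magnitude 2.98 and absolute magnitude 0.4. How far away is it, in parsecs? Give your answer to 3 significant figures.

m − M = 5 log₁₀(d/10 pc)
2.98 − (0.4) = 2.58 = 5 log₁₀(d/10)
d = 10 × 10^(2.58/5) = 10 × 10^0.516 = 32.81 pc.

32.8 pc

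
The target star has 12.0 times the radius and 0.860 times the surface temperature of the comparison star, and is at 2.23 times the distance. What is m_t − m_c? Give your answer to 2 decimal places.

L_t/L_c = (12.0)²(0.860)⁴ = 78.77.
F_t/F_c = (L_t/L_c)/(d_t/d_c)² = 78.77/4.973 = 15.84.
m_t − m_c = −2.5 log₁₀(15.84) = -3.00.

-3.00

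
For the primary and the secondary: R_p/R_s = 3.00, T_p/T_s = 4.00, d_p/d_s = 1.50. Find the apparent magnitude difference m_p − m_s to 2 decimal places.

-7.53

L_p/L_s = (3.00)²(4.00)⁴ = 2304.
F_p/F_s = (L_p/L_s)/(d_p/d_s)² = 2304/2.250 = 1024.
m_p − m_s = −2.5 log₁₀(1024) = -7.53.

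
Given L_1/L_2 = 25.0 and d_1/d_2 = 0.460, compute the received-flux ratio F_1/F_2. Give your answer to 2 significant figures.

F = L/(4πd²), so F_1/F_2 = (L_1/L_2) / (d_1/d_2)²
= 25.0 / (0.460)² = 25.0 / 0.2116 = 118.1.

1.2×10^2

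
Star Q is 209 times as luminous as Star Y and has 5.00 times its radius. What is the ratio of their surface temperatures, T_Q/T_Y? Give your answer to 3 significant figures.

L ∝ R²T⁴ gives T ∝ (L/R²)^(1/4), so
T_Q/T_Y = (209 / 5.00²)^(1/4) = (8.360)^(1/4) = 1.700.

1.70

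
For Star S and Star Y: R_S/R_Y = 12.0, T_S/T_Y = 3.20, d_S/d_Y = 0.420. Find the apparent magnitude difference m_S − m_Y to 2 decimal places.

L_S/L_Y = (12.0)²(3.20)⁴ = 1.510×10^4.
F_S/F_Y = (L_S/L_Y)/(d_S/d_Y)² = 1.510×10^4/0.1764 = 8.560×10^4.
m_S − m_Y = −2.5 log₁₀(8.560×10^4) = -12.33.

-12.33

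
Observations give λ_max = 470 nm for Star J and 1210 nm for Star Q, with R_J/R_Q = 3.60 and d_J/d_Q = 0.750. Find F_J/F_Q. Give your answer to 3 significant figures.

1.01×10^3

Wien's law: T_J/T_Q = λ_Q/λ_J = 1210/470 = 2.574.
L_J/L_Q = (R_J/R_Q)²(T_J/T_Q)⁴ = (3.60)²(2.574)⁴ = 569.3.
F_J/F_Q = (L_J/L_Q)/(d_J/d_Q)² = 569.3/(0.750)² = 1012.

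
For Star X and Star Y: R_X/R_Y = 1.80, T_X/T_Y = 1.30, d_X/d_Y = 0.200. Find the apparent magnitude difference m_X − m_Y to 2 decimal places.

-5.91

L_X/L_Y = (1.80)²(1.30)⁴ = 9.254.
F_X/F_Y = (L_X/L_Y)/(d_X/d_Y)² = 9.254/0.04000 = 231.3.
m_X − m_Y = −2.5 log₁₀(231.3) = -5.91.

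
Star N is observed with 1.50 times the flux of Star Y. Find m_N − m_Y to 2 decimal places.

m_N − m_Y = −2.5 log₁₀(F_N/F_Y) = −2.5 log₁₀(1.50) = −2.5 × (0.176) = -0.440.

-0.44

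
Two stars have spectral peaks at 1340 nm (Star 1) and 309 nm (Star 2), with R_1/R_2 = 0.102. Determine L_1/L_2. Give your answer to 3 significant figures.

2.94×10^-5

Wien's law gives T ∝ 1/λ_max, so T_1/T_2 = λ_2/λ_1 = 309/1340 = 0.2306.
Then L ∝ R²T⁴ gives L_1/L_2 = (0.102)² × (0.2306)⁴ = 0.01040 × 0.002828 = 2.942×10^-5.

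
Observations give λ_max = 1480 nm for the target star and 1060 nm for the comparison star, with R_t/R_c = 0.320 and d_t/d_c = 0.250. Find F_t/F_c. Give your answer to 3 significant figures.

0.431

Wien's law: T_t/T_c = λ_c/λ_t = 1060/1480 = 0.7162.
L_t/L_c = (R_t/R_c)²(T_t/T_c)⁴ = (0.320)²(0.7162)⁴ = 0.02694.
F_t/F_c = (L_t/L_c)/(d_t/d_c)² = 0.02694/(0.250)² = 0.4311.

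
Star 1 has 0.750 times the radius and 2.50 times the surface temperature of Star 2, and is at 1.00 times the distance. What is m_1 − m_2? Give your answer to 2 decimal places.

L_1/L_2 = (0.750)²(2.50)⁴ = 21.97.
F_1/F_2 = (L_1/L_2)/(d_1/d_2)² = 21.97/1.000 = 21.97.
m_1 − m_2 = −2.5 log₁₀(21.97) = -3.35.

-3.35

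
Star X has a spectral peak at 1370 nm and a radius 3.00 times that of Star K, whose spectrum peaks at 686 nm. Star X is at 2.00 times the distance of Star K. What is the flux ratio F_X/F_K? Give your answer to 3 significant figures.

0.141

Wien's law: T_X/T_K = λ_K/λ_X = 686/1370 = 0.5007.
L_X/L_K = (R_X/R_K)²(T_X/T_K)⁴ = (3.00)²(0.5007)⁴ = 0.5658.
F_X/F_K = (L_X/L_K)/(d_X/d_K)² = 0.5658/(2.00)² = 0.1414.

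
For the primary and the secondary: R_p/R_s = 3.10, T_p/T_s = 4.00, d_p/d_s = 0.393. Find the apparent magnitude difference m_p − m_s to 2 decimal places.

-10.51

L_p/L_s = (3.10)²(4.00)⁴ = 2460.
F_p/F_s = (L_p/L_s)/(d_p/d_s)² = 2460/0.1544 = 1.593×10^4.
m_p − m_s = −2.5 log₁₀(1.593×10^4) = -10.51.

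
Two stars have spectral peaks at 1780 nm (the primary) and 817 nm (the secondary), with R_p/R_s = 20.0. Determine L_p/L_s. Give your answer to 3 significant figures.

Wien's law gives T ∝ 1/λ_max, so T_p/T_s = λ_s/λ_p = 817/1780 = 0.4590.
Then L ∝ R²T⁴ gives L_p/L_s = (20.0)² × (0.4590)⁴ = 400.0 × 0.04438 = 17.75.

17.8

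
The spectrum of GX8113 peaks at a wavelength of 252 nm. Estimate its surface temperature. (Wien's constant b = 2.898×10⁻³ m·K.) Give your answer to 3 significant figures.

1.15×10^4 K

T = b/λ_max = 2.898×10⁻³ / (252×10⁻⁹) = 1.150×10^4 K.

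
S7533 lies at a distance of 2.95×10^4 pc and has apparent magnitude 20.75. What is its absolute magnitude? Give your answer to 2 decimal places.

3.40

M = m − 5 log₁₀(d/10 pc) = 20.75 − 5 log₁₀(2.95×10^4/10)
  = 20.75 − 5 × 3.470 = 20.75 − 17.35 = 3.40.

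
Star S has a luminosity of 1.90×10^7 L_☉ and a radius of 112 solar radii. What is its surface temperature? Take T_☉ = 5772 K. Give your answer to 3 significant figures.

3.60×10^4 K

T/T_☉ = (L/L_☉)^(1/4) / (R/R_☉)^(1/2)
T = 5772 × (1.90×10^7)^(1/4) / √(112) = 5772 × 66.02 / 10.58 = 3.601×10^4 K.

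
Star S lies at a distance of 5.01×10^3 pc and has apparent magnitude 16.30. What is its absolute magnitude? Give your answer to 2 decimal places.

2.80

M = m − 5 log₁₀(d/10 pc) = 16.30 − 5 log₁₀(5.01×10^3/10)
  = 16.30 − 5 × 2.700 = 16.30 − 13.50 = 2.80.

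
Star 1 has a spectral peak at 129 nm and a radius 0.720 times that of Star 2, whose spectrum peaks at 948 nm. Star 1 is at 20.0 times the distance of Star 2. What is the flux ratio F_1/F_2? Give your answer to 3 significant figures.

3.78

Wien's law: T_1/T_2 = λ_2/λ_1 = 948/129 = 7.349.
L_1/L_2 = (R_1/R_2)²(T_1/T_2)⁴ = (0.720)²(7.349)⁴ = 1512.
F_1/F_2 = (L_1/L_2)/(d_1/d_2)² = 1512/(20.0)² = 3.780.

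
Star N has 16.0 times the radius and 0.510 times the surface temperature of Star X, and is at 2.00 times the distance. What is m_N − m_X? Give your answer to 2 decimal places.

L_N/L_X = (16.0)²(0.510)⁴ = 17.32.
F_N/F_X = (L_N/L_X)/(d_N/d_X)² = 17.32/4.000 = 4.330.
m_N − m_X = −2.5 log₁₀(4.330) = -1.59.

-1.59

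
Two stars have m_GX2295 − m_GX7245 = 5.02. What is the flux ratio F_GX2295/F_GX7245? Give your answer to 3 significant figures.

0.00982

F_GX2295/F_GX7245 = 10^(−(m_GX2295 − m_GX7245)/2.5) = 10^(-5.02/2.5) = 10^-2.008 = 0.009817.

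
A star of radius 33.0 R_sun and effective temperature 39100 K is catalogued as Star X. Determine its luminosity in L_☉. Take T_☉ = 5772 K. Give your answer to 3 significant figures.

2.29×10^6 L_☉

L/L_☉ = (R/R_☉)² (T/T_☉)⁴ = (33.0)² × (39100/5772)⁴
       = 1089 × (6.774)⁴ = 1089 × 2106 = 2.293×10^6.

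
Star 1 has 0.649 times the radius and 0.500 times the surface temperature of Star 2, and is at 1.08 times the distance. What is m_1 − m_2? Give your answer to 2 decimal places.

4.12

L_1/L_2 = (0.649)²(0.500)⁴ = 0.02633.
F_1/F_2 = (L_1/L_2)/(d_1/d_2)² = 0.02633/1.166 = 0.02257.
m_1 − m_2 = −2.5 log₁₀(0.02257) = 4.12.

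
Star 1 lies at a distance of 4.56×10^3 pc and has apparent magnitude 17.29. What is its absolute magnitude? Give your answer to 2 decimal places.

M = m − 5 log₁₀(d/10 pc) = 17.29 − 5 log₁₀(4.56×10^3/10)
  = 17.29 − 5 × 2.659 = 17.29 − 13.29 = 4.00.

4.00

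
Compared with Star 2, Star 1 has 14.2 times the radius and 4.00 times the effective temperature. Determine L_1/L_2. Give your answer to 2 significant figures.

5.2×10^4

From the Stefan–Boltzmann law, L ∝ R²T⁴, so
L_1/L_2 = (R_1/R_2)² (T_1/T_2)⁴ = (14.2)² × (4.00)⁴ = 201.6 × 256.0 = 5.162×10^4.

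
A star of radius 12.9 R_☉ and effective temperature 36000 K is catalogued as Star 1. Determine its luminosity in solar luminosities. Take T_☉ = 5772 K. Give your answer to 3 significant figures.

2.52×10^5 solar luminosities

L/L_☉ = (R/R_☉)² (T/T_☉)⁴ = (12.9)² × (36000/5772)⁴
       = 166.4 × (6.237)⁴ = 166.4 × 1513 = 2.518×10^5.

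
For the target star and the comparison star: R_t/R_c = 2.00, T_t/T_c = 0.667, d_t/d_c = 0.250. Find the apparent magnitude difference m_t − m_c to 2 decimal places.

L_t/L_c = (2.00)²(0.667)⁴ = 0.7917.
F_t/F_c = (L_t/L_c)/(d_t/d_c)² = 0.7917/0.06250 = 12.67.
m_t − m_c = −2.5 log₁₀(12.67) = -2.76.

-2.76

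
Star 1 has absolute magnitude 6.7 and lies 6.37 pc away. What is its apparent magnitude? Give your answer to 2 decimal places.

5.72

m = M + 5 log₁₀(d/10 pc) = 6.7 + 5 log₁₀(6.37/10)
  = 6.7 + 5 × -0.196 = 6.7 + -0.98 = 5.72.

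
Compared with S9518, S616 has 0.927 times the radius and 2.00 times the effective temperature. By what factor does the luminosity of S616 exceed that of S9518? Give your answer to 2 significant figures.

14

From the Stefan–Boltzmann law, L ∝ R²T⁴, so
L_S616/L_S9518 = (R_S616/R_S9518)² (T_S616/T_S9518)⁴ = (0.927)² × (2.00)⁴ = 0.8593 × 16.00 = 13.75.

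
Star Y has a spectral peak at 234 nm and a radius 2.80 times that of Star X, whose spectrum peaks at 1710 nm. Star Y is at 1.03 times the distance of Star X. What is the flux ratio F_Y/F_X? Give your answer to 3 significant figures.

Wien's law: T_Y/T_X = λ_X/λ_Y = 1710/234 = 7.308.
L_Y/L_X = (R_Y/R_X)²(T_Y/T_X)⁴ = (2.80)²(7.308)⁴ = 2.236×10^4.
F_Y/F_X = (L_Y/L_X)/(d_Y/d_X)² = 2.236×10^4/(1.03)² = 2.107×10^4.

2.11×10^4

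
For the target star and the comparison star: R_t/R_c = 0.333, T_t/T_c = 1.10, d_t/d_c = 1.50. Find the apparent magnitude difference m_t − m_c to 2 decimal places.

L_t/L_c = (0.333)²(1.10)⁴ = 0.1624.
F_t/F_c = (L_t/L_c)/(d_t/d_c)² = 0.1624/2.250 = 0.07216.
m_t − m_c = −2.5 log₁₀(0.07216) = 2.85.

2.85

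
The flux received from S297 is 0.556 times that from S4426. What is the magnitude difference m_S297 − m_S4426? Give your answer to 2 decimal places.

m_S297 − m_S4426 = −2.5 log₁₀(F_S297/F_S4426) = −2.5 log₁₀(0.556) = −2.5 × (-0.255) = 0.637.

0.64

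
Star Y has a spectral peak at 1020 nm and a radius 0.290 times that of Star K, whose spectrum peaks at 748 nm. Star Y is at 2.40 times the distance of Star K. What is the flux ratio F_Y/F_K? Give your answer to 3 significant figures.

Wien's law: T_Y/T_K = λ_K/λ_Y = 748/1020 = 0.7333.
L_Y/L_K = (R_Y/R_K)²(T_Y/T_K)⁴ = (0.290)²(0.7333)⁴ = 0.02432.
F_Y/F_K = (L_Y/L_K)/(d_Y/d_K)² = 0.02432/(2.40)² = 0.004223.

0.00422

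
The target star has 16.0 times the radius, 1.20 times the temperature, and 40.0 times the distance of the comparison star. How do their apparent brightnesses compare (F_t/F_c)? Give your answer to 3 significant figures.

0.332

L_t/L_c = (R_t/R_c)²(T_t/T_c)⁴ = (16.0)² × (1.20)⁴ = 530.8.
F_t/F_c = (L_t/L_c)/(d_t/d_c)² = 530.8 / (40.0)² = 0.3318.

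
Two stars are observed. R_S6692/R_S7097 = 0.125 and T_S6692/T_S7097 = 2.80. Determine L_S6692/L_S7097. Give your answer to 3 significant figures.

From the Stefan–Boltzmann law, L ∝ R²T⁴, so
L_S6692/L_S7097 = (R_S6692/R_S7097)² (T_S6692/T_S7097)⁴ = (0.125)² × (2.80)⁴ = 0.01562 × 61.47 = 0.9604.

0.960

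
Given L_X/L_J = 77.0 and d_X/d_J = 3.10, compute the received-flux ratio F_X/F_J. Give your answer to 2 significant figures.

F = L/(4πd²), so F_X/F_J = (L_X/L_J) / (d_X/d_J)²
= 77.0 / (3.10)² = 77.0 / 9.610 = 8.012.

8.0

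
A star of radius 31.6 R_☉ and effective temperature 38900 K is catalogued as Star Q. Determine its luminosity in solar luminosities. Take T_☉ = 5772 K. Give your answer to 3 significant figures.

L/L_☉ = (R/R_☉)² (T/T_☉)⁴ = (31.6)² × (38900/5772)⁴
       = 998.6 × (6.739)⁴ = 998.6 × 2063 = 2.060×10^6.

2.06×10^6 solar luminosities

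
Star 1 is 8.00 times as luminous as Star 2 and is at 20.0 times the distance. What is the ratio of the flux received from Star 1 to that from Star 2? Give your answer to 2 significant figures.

F = L/(4πd²), so F_1/F_2 = (L_1/L_2) / (d_1/d_2)²
= 8.00 / (20.0)² = 8.00 / 400.0 = 0.02000.

0.020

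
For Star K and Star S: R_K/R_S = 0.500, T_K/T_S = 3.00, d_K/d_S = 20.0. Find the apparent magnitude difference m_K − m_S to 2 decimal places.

3.24

L_K/L_S = (0.500)²(3.00)⁴ = 20.25.
F_K/F_S = (L_K/L_S)/(d_K/d_S)² = 20.25/400.0 = 0.05063.
m_K − m_S = −2.5 log₁₀(0.05063) = 3.24.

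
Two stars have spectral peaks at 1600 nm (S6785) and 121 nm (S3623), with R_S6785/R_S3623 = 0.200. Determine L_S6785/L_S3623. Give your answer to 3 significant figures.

1.31×10^-6

Wien's law gives T ∝ 1/λ_max, so T_S6785/T_S3623 = λ_S3623/λ_S6785 = 121/1600 = 0.07562.
Then L ∝ R²T⁴ gives L_S6785/L_S3623 = (0.200)² × (0.07562)⁴ = 0.04000 × 3.271×10^-5 = 1.308×10^-6.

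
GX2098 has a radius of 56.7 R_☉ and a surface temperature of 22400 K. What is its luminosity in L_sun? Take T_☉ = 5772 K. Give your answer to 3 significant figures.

L/L_☉ = (R/R_☉)² (T/T_☉)⁴ = (56.7)² × (22400/5772)⁴
       = 3215 × (3.881)⁴ = 3215 × 226.8 = 7.292×10^5.

7.29×10^5 L_sun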